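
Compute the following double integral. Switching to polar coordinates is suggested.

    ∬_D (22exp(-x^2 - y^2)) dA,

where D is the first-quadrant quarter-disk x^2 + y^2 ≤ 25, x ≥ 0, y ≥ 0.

The region D is 0 ≤ r ≤ 5, 0 ≤ θ ≤ π/2 in polar coordinates, where x = r cos(θ), y = r sin(θ), and dA = r dr dθ.

Under the substitution, the integrand becomes 22exp(-r^2), so

    ∬_D (22exp(-x^2 - y^2)) dA = ∫_{0}^{π/2} ∫_{0}^{5} (22exp(-r^2)) · r dr dθ.

Inner integral (in r): ∫_{0}^{5} (22exp(-r^2)) · r dr = 11 - 11exp(-25).

Outer integral (in θ): ∫_{0}^{π/2} (11 - 11exp(-25)) dθ = -11π (1 - exp(25))exp(-25)/2.

Therefore ∬_D (22exp(-x^2 - y^2)) dA = -11π (1 - exp(25))exp(-25)/2.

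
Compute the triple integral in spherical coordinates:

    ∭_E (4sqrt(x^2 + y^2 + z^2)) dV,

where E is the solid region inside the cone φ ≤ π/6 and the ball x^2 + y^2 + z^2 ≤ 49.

In spherical coordinates, x = ρ sin(φ) cos(θ), y = ρ sin(φ) sin(θ), z = ρ cos(φ), and dV = ρ^2 sin(φ) dρ dφ dθ.

The integrand becomes 4ρ, so

    ∭_E (4sqrt(x^2 + y^2 + z^2)) dV = ∫_{0}^{2π} ∫_{0}^{π/6} ∫_{0}^{7} (4ρ) · ρ^2 sin(φ) dρ dφ dθ.

Inner (ρ): 2401sin(φ).
Middle (φ): 2401 - 2401sqrt(3)/2.
Outer (θ): 2401π (2 - sqrt(3)).

Therefore the triple integral equals 2401π (2 - sqrt(3)).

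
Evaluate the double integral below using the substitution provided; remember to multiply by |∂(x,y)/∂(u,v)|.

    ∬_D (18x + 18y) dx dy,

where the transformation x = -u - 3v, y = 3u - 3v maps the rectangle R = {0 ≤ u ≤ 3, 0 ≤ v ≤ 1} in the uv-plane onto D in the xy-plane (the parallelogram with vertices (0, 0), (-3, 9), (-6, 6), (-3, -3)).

Compute the Jacobian determinant of (x, y) with respect to (u, v):

    ∂(x,y)/∂(u,v) = | -1  -3 | = (-1)(-3) - (-3)(3) = 12.
                   | 3  -3 |

Its absolute value is |J| = 12 (the area scaling factor).

Substituting x = -u - 3v, y = 3u - 3v into the integrand,

    18x + 18y → 36u - 108v,

so the integral becomes

    ∬_R (36u - 108v) · |J| du dv = ∫_0^3 ∫_0^1 (432u - 1296v) dv du.

Inner (v): 432u - 648.
Outer (u): 0.

Therefore ∬_D (18x + 18y) dx dy = 0.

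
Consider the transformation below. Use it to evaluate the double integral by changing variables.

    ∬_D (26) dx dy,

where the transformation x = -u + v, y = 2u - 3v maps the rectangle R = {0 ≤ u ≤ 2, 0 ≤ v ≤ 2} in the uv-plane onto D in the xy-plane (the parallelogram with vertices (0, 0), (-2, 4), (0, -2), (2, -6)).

Compute the Jacobian determinant of (x, y) with respect to (u, v):

    ∂(x,y)/∂(u,v) = | -1  1 | = (-1)(-3) - (1)(2) = 1.
                   | 2  -3 |

Its absolute value is |J| = 1 (the area scaling factor).

Substituting x = -u + v, y = 2u - 3v into the integrand,

    26 → 26,

so the integral becomes

    ∬_R (26) · |J| du dv = ∫_0^2 ∫_0^2 (26) dv du.

Inner (v): 52.
Outer (u): 104.

Therefore ∬_D (26) dx dy = 104.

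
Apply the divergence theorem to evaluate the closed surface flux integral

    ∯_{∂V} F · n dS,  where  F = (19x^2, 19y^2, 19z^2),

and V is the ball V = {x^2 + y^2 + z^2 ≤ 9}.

By the divergence theorem,

    ∯_{∂V} F · n dS = ∭_V (∇ · F) dV.

Compute the divergence:
    ∇ · F = ∂F_x/∂x + ∂F_y/∂y + ∂F_z/∂z = 38x + 38y + 38z.

In spherical coordinates, x = ρ sin(φ) cos(θ), y = ρ sin(φ) sin(θ), z = ρ cos(φ), dV = ρ^2 sin(φ) dρ dφ dθ, with 0 ≤ ρ ≤ 3, 0 ≤ φ ≤ π, 0 ≤ θ ≤ 2π.

The integrand, after substitution and multiplying by the volume element, becomes (38ρ (sqrt(2)sin(φ)sin(θ + π/4) + cos(φ))) · ρ^2 sin(φ), so

    ∭_V (∇·F) dV = ∫_0^{2π} ∫_0^{π} ∫_0^{3} (38ρ (sqrt(2)sin(φ)sin(θ + π/4) + cos(φ))) · ρ^2 sin(φ) dρ dφ dθ.

Inner (ρ from 0 to 3): 1539(sqrt(2)sin(φ)sin(θ + π/4) + cos(φ))sin(φ)/2.
Middle (φ from 0 to π): 1539sqrt(2)π sin(θ + π/4)/4.
Outer (θ from 0 to 2π): 0.

Therefore ∯_{∂V} F · n dS = 0.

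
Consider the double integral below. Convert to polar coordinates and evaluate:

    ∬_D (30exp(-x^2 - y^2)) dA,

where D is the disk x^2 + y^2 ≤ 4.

The region D is 0 ≤ r ≤ 2, 0 ≤ θ ≤ 2π in polar coordinates, where x = r cos(θ), y = r sin(θ), and dA = r dr dθ.

Under the substitution, the integrand becomes 30exp(-r^2), so

    ∬_D (30exp(-x^2 - y^2)) dA = ∫_{0}^{2π} ∫_{0}^{2} (30exp(-r^2)) · r dr dθ.

Inner integral (in r): ∫_{0}^{2} (30exp(-r^2)) · r dr = 15 - 15exp(-4).

Outer integral (in θ): ∫_{0}^{2π} (15 - 15exp(-4)) dθ = -30π exp(-4) + 30π.

Therefore ∬_D (30exp(-x^2 - y^2)) dA = -30π exp(-4) + 30π.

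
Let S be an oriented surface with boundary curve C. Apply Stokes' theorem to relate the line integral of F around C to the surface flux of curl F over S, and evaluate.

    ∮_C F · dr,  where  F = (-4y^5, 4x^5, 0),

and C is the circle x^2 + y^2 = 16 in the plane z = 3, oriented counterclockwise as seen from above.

Let S be the flat disk x^2 + y^2 ≤ 16 in the plane z = 3, with upward unit normal n̂ = ẑ. By Stokes' theorem,

    ∮_C F · dr = ∬_S (∇ × F) · n̂ dS = ∬_D (curl F)_z dA,

where D is the disk x^2 + y^2 ≤ 16.

Compute the curl of F = (-4y^5, 4x^5, 0):
    (∇ × F)_x = ∂F_z/∂y - ∂F_y/∂z = 0,
    (∇ × F)_y = ∂F_x/∂z - ∂F_z/∂x = 0,
    (∇ × F)_z = ∂F_y/∂x - ∂F_x/∂y = 20x^4 + 20y^4.

On z = 3, (curl F)_z = 20x^4 + 20y^4.

Convert to polar (x = r cos θ, y = r sin θ, dA = r dr dθ); the integrand becomes 20r^4(sin(θ)^4 + cos(θ)^4), so

    ∬_D (curl F)_z dA = ∫_0^{2π} ∫_0^{4} (20r^4(sin(θ)^4 + cos(θ)^4)) · r dr dθ.

Inner (r from 0 to 4): 40960sin(θ)^4/3 + 40960cos(θ)^4/3.
Outer (θ from 0 to 2π): 20480π.

Therefore ∮_C F · dr = 20480π.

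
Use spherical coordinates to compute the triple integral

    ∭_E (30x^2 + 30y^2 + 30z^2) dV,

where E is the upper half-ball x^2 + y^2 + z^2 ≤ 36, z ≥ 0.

In spherical coordinates, x = ρ sin(φ) cos(θ), y = ρ sin(φ) sin(θ), z = ρ cos(φ), and dV = ρ^2 sin(φ) dρ dφ dθ.

The integrand becomes 30ρ^2, so

    ∭_E (30x^2 + 30y^2 + 30z^2) dV = ∫_{0}^{2π} ∫_{0}^{π/2} ∫_{0}^{6} (30ρ^2) · ρ^2 sin(φ) dρ dφ dθ.

Inner (ρ): 46656sin(φ).
Middle (φ): 46656.
Outer (θ): 93312π.

Therefore the triple integral equals 93312π.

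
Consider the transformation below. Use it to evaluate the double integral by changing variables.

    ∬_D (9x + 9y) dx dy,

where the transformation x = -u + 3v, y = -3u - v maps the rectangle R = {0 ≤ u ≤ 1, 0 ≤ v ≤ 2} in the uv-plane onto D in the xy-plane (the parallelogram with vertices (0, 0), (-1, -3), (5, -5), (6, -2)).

Compute the Jacobian determinant of (x, y) with respect to (u, v):

    ∂(x,y)/∂(u,v) = | -1  3 | = (-1)(-1) - (3)(-3) = 10.
                   | -3  -1 |

Its absolute value is |J| = 10 (the area scaling factor).

Substituting x = -u + 3v, y = -3u - v into the integrand,

    9x + 9y → -36u + 18v,

so the integral becomes

    ∬_R (-36u + 18v) · |J| du dv = ∫_0^1 ∫_0^2 (-360u + 180v) dv du.

Inner (v): 360 - 720u.
Outer (u): 0.

Therefore ∬_D (9x + 9y) dx dy = 0.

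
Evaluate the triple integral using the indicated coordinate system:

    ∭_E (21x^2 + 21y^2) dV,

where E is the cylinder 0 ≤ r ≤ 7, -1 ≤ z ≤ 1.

In cylindrical coordinates, x = r cos(θ), y = r sin(θ), z = z, and dV = r dr dθ dz.

The integrand becomes 21r^2, so

    ∭_E (21x^2 + 21y^2) dV = ∫_{0}^{2π} ∫_{0}^{7} ∫_{-1}^{1} (21r^2) · r dz dr dθ.

Inner (z): 42r^3.
Middle (r from 0 to 7): 50421/2.
Outer (θ): 50421π.

Therefore the triple integral equals 50421π.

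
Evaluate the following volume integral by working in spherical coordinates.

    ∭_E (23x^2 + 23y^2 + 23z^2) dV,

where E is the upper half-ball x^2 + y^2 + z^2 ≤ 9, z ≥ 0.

In spherical coordinates, x = ρ sin(φ) cos(θ), y = ρ sin(φ) sin(θ), z = ρ cos(φ), and dV = ρ^2 sin(φ) dρ dφ dθ.

The integrand becomes 23ρ^2, so

    ∭_E (23x^2 + 23y^2 + 23z^2) dV = ∫_{0}^{2π} ∫_{0}^{π/2} ∫_{0}^{3} (23ρ^2) · ρ^2 sin(φ) dρ dφ dθ.

Inner (ρ): 5589sin(φ)/5.
Middle (φ): 5589/5.
Outer (θ): 11178π/5.

Therefore the triple integral equals 11178π/5.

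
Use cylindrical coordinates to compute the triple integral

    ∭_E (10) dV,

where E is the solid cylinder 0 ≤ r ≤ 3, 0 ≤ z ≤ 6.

In cylindrical coordinates, x = r cos(θ), y = r sin(θ), z = z, and dV = r dr dθ dz.

The integrand becomes 10, so

    ∭_E (10) dV = ∫_{0}^{2π} ∫_{0}^{3} ∫_{0}^{6} (10) · r dz dr dθ.

Inner (z): 60r.
Middle (r from 0 to 3): 270.
Outer (θ): 540π.

Therefore the triple integral equals 540π.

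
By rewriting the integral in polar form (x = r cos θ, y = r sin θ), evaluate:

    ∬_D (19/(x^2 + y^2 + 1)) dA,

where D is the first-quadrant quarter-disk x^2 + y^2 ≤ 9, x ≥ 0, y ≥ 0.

The region D is 0 ≤ r ≤ 3, 0 ≤ θ ≤ π/2 in polar coordinates, where x = r cos(θ), y = r sin(θ), and dA = r dr dθ.

Under the substitution, the integrand becomes 19/(r^2 + 1), so

    ∬_D (19/(x^2 + y^2 + 1)) dA = ∫_{0}^{π/2} ∫_{0}^{3} (19/(r^2 + 1)) · r dr dθ.

Inner integral (in r): ∫_{0}^{3} (19/(r^2 + 1)) · r dr = 19log(10)/2.

Outer integral (in θ): ∫_{0}^{π/2} (19log(10)/2) dθ = 19π log(10)/4.

Therefore ∬_D (19/(x^2 + y^2 + 1)) dA = 19π log(10)/4.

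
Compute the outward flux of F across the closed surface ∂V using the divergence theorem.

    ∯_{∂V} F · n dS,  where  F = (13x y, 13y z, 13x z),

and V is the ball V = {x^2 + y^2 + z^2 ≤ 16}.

By the divergence theorem,

    ∯_{∂V} F · n dS = ∭_V (∇ · F) dV.

Compute the divergence:
    ∇ · F = ∂F_x/∂x + ∂F_y/∂y + ∂F_z/∂z = 13y + 13z + 13x = 13x + 13y + 13z.

In spherical coordinates, x = ρ sin(φ) cos(θ), y = ρ sin(φ) sin(θ), z = ρ cos(φ), dV = ρ^2 sin(φ) dρ dφ dθ, with 0 ≤ ρ ≤ 4, 0 ≤ φ ≤ π, 0 ≤ θ ≤ 2π.

The integrand, after substitution and multiplying by the volume element, becomes (13ρ (sqrt(2)sin(φ)sin(θ + π/4) + cos(φ))) · ρ^2 sin(φ), so

    ∭_V (∇·F) dV = ∫_0^{2π} ∫_0^{π} ∫_0^{4} (13ρ (sqrt(2)sin(φ)sin(θ + π/4) + cos(φ))) · ρ^2 sin(φ) dρ dφ dθ.

Inner (ρ from 0 to 4): 832(sqrt(2)sin(φ)sin(θ + π/4) + cos(φ))sin(φ).
Middle (φ from 0 to π): 416sqrt(2)π sin(θ + π/4).
Outer (θ from 0 to 2π): 0.

Therefore ∯_{∂V} F · n dS = 0.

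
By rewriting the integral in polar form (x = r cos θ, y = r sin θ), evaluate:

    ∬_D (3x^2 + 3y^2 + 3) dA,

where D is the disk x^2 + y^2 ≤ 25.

The region D is 0 ≤ r ≤ 5, 0 ≤ θ ≤ 2π in polar coordinates, where x = r cos(θ), y = r sin(θ), and dA = r dr dθ.

Under the substitution, the integrand becomes 3r^2 + 3, so

    ∬_D (3x^2 + 3y^2 + 3) dA = ∫_{0}^{2π} ∫_{0}^{5} (3r^2 + 3) · r dr dθ.

Inner integral (in r): ∫_{0}^{5} (3r^2 + 3) · r dr = 2025/4.

Outer integral (in θ): ∫_{0}^{2π} (2025/4) dθ = 2025π/2.

Therefore ∬_D (3x^2 + 3y^2 + 3) dA = 2025π/2.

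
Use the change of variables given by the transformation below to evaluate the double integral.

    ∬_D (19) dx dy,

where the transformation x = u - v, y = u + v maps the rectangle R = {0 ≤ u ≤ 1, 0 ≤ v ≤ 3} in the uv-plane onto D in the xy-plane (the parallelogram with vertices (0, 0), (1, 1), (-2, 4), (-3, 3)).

Compute the Jacobian determinant of (x, y) with respect to (u, v):

    ∂(x,y)/∂(u,v) = | 1  -1 | = (1)(1) - (-1)(1) = 2.
                   | 1  1 |

Its absolute value is |J| = 2 (the area scaling factor).

Substituting x = u - v, y = u + v into the integrand,

    19 → 19,

so the integral becomes

    ∬_R (19) · |J| du dv = ∫_0^1 ∫_0^3 (38) dv du.

Inner (v): 114.
Outer (u): 114.

Therefore ∬_D (19) dx dy = 114.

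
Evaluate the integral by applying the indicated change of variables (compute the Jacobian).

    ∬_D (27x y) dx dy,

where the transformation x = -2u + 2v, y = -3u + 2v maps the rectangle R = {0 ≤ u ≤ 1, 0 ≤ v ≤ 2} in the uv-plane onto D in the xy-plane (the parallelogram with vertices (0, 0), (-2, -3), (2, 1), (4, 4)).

Compute the Jacobian determinant of (x, y) with respect to (u, v):

    ∂(x,y)/∂(u,v) = | -2  2 | = (-2)(2) - (2)(-3) = 2.
                   | -3  2 |

Its absolute value is |J| = 2 (the area scaling factor).

Substituting x = -2u + 2v, y = -3u + 2v into the integrand,

    27x y → 162u^2 - 270u v + 108v^2,

so the integral becomes

    ∬_R (162u^2 - 270u v + 108v^2) · |J| du dv = ∫_0^1 ∫_0^2 (324u^2 - 540u v + 216v^2) dv du.

Inner (v): 648u^2 - 1080u + 576.
Outer (u): 252.

Therefore ∬_D (27x y) dx dy = 252.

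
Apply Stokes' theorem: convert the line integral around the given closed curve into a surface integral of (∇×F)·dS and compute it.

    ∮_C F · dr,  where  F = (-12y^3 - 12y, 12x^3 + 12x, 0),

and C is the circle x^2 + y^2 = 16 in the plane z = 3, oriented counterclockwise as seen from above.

Let S be the flat disk x^2 + y^2 ≤ 16 in the plane z = 3, with upward unit normal n̂ = ẑ. By Stokes' theorem,

    ∮_C F · dr = ∬_S (∇ × F) · n̂ dS = ∬_D (curl F)_z dA,

where D is the disk x^2 + y^2 ≤ 16.

Compute the curl of F = (-12y^3 - 12y, 12x^3 + 12x, 0):
    (∇ × F)_x = ∂F_z/∂y - ∂F_y/∂z = 0,
    (∇ × F)_y = ∂F_x/∂z - ∂F_z/∂x = 0,
    (∇ × F)_z = ∂F_y/∂x - ∂F_x/∂y = 36x^2 + 36y^2 + 24.

On z = 3, (curl F)_z = 36x^2 + 36y^2 + 24.

Convert to polar (x = r cos θ, y = r sin θ, dA = r dr dθ); the integrand becomes 36r^2 + 24, so

    ∬_D (curl F)_z dA = ∫_0^{2π} ∫_0^{4} (36r^2 + 24) · r dr dθ.

Inner (r from 0 to 4): 2496.
Outer (θ from 0 to 2π): 4992π.

Therefore ∮_C F · dr = 4992π.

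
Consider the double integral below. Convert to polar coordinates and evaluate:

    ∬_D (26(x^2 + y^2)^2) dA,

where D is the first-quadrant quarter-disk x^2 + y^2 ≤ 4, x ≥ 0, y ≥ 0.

The region D is 0 ≤ r ≤ 2, 0 ≤ θ ≤ π/2 in polar coordinates, where x = r cos(θ), y = r sin(θ), and dA = r dr dθ.

Under the substitution, the integrand becomes 26r^4, so

    ∬_D (26(x^2 + y^2)^2) dA = ∫_{0}^{π/2} ∫_{0}^{2} (26r^4) · r dr dθ.

Inner integral (in r): ∫_{0}^{2} (26r^4) · r dr = 832/3.

Outer integral (in θ): ∫_{0}^{π/2} (832/3) dθ = 416π/3.

Therefore ∬_D (26(x^2 + y^2)^2) dA = 416π/3.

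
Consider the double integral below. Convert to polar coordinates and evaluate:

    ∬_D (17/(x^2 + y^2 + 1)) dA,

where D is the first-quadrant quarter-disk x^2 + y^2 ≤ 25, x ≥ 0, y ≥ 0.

The region D is 0 ≤ r ≤ 5, 0 ≤ θ ≤ π/2 in polar coordinates, where x = r cos(θ), y = r sin(θ), and dA = r dr dθ.

Under the substitution, the integrand becomes 17/(r^2 + 1), so

    ∬_D (17/(x^2 + y^2 + 1)) dA = ∫_{0}^{π/2} ∫_{0}^{5} (17/(r^2 + 1)) · r dr dθ.

Inner integral (in r): ∫_{0}^{5} (17/(r^2 + 1)) · r dr = 17log(26)/2.

Outer integral (in θ): ∫_{0}^{π/2} (17log(26)/2) dθ = 17π log(26)/4.

Therefore ∬_D (17/(x^2 + y^2 + 1)) dA = 17π log(26)/4.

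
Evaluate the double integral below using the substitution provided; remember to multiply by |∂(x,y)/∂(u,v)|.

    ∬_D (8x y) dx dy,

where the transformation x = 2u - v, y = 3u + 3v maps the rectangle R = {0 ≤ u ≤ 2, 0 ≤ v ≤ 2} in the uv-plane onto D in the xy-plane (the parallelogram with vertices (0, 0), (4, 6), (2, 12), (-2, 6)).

Compute the Jacobian determinant of (x, y) with respect to (u, v):

    ∂(x,y)/∂(u,v) = | 2  -1 | = (2)(3) - (-1)(3) = 9.
                   | 3  3 |

Its absolute value is |J| = 9 (the area scaling factor).

Substituting x = 2u - v, y = 3u + 3v into the integrand,

    8x y → 48u^2 + 24u v - 24v^2,

so the integral becomes

    ∬_R (48u^2 + 24u v - 24v^2) · |J| du dv = ∫_0^2 ∫_0^2 (432u^2 + 216u v - 216v^2) dv du.

Inner (v): 864u^2 + 432u - 576.
Outer (u): 2016.

Therefore ∬_D (8x y) dx dy = 2016.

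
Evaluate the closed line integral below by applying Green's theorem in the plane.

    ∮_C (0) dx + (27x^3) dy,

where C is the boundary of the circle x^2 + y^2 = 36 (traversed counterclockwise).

Green's theorem converts the closed line integral into a double integral over the enclosed region D:

    ∮_C P dx + Q dy = ∬_D (∂Q/∂x - ∂P/∂y) dA.

Here P = 0, Q = 27x^3, so

    ∂Q/∂x = 81x^2,    ∂P/∂y = 0,
    ∂Q/∂x - ∂P/∂y = 81x^2.

D is the region x^2 + y^2 ≤ 36. Evaluating the double integral:

In polar coordinates (x = r cos θ, y = r sin θ, dA = r dr dθ) the integrand becomes 81r^2cos(θ)^2, so

    ∬_D (81x^2) dA = ∫_0^{2π} ∫_0^{6} (81r^2cos(θ)^2) · r dr dθ.

Inner (r from 0 to 6): 26244cos(θ)^2.
Outer (θ from 0 to 2π): 26244π.

Therefore ∮_C P dx + Q dy = 26244π.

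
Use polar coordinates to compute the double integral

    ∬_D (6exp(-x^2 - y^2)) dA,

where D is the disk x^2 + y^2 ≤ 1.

The region D is 0 ≤ r ≤ 1, 0 ≤ θ ≤ 2π in polar coordinates, where x = r cos(θ), y = r sin(θ), and dA = r dr dθ.

Under the substitution, the integrand becomes 6exp(-r^2), so

    ∬_D (6exp(-x^2 - y^2)) dA = ∫_{0}^{2π} ∫_{0}^{1} (6exp(-r^2)) · r dr dθ.

Inner integral (in r): ∫_{0}^{1} (6exp(-r^2)) · r dr = 3 - 3exp(-1).

Outer integral (in θ): ∫_{0}^{2π} (3 - 3exp(-1)) dθ = -6π exp(-1) + 6π.

Therefore ∬_D (6exp(-x^2 - y^2)) dA = -6π exp(-1) + 6π.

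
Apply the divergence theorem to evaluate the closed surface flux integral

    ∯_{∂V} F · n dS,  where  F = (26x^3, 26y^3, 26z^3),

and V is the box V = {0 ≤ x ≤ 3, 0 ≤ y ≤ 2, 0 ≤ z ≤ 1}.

By the divergence theorem,

    ∯_{∂V} F · n dS = ∭_V (∇ · F) dV.

Compute the divergence:
    ∇ · F = ∂F_x/∂x + ∂F_y/∂y + ∂F_z/∂z = 78x^2 + 78y^2 + 78z^2.

V is a rectangular box, so dV = dx dy dz with 0 ≤ x ≤ 3, 0 ≤ y ≤ 2, 0 ≤ z ≤ 1.

Integrate (78x^2 + 78y^2 + 78z^2) over V as an iterated integral:

    ∭_V (∇·F) dV = ∫_0^{3} ∫_0^{2} ∫_0^{1} (78x^2 + 78y^2 + 78z^2) dz dy dx.

Inner (z from 0 to 1): 78x^2 + 78y^2 + 26.
Middle (y from 0 to 2): 156x^2 + 260.
Outer (x from 0 to 3): 2184.

Therefore ∯_{∂V} F · n dS = 2184.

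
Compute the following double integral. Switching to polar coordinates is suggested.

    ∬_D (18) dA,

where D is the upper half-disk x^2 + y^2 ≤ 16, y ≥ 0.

The region D is 0 ≤ r ≤ 4, 0 ≤ θ ≤ π in polar coordinates, where x = r cos(θ), y = r sin(θ), and dA = r dr dθ.

Under the substitution, the integrand becomes 18, so

    ∬_D (18) dA = ∫_{0}^{π} ∫_{0}^{4} (18) · r dr dθ.

Inner integral (in r): ∫_{0}^{4} (18) · r dr = 144.

Outer integral (in θ): ∫_{0}^{π} (144) dθ = 144π.

Therefore ∬_D (18) dA = 144π.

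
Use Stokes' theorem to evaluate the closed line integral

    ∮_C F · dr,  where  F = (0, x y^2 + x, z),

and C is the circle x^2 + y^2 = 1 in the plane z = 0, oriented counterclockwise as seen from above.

Let S be the flat disk x^2 + y^2 ≤ 1 in the plane z = 0, with upward unit normal n̂ = ẑ. By Stokes' theorem,

    ∮_C F · dr = ∬_S (∇ × F) · n̂ dS = ∬_D (curl F)_z dA,

where D is the disk x^2 + y^2 ≤ 1.

Compute the curl of F = (0, x y^2 + x, z):
    (∇ × F)_x = ∂F_z/∂y - ∂F_y/∂z = 0,
    (∇ × F)_y = ∂F_x/∂z - ∂F_z/∂x = 0,
    (∇ × F)_z = ∂F_y/∂x - ∂F_x/∂y = y^2 + 1.

On z = 0, (curl F)_z = y^2 + 1.

Convert to polar (x = r cos θ, y = r sin θ, dA = r dr dθ); the integrand becomes r^2sin(θ)^2 + 1, so

    ∬_D (curl F)_z dA = ∫_0^{2π} ∫_0^{1} (r^2sin(θ)^2 + 1) · r dr dθ.

Inner (r from 0 to 1): sin(θ)^2/4 + 1/2.
Outer (θ from 0 to 2π): 5π/4.

Therefore ∮_C F · dr = 5π/4.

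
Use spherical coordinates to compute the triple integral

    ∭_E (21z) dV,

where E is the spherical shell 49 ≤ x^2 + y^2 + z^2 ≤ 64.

In spherical coordinates, x = ρ sin(φ) cos(θ), y = ρ sin(φ) sin(θ), z = ρ cos(φ), and dV = ρ^2 sin(φ) dρ dφ dθ.

The integrand becomes 21ρ cos(φ), so

    ∭_E (21z) dV = ∫_{0}^{2π} ∫_{0}^{π} ∫_{7}^{8} (21ρ cos(φ)) · ρ^2 sin(φ) dρ dφ dθ.

Inner (ρ): 35595sin(2φ)/8.
Middle (φ): 0.
Outer (θ): 0.

Therefore the triple integral equals 0.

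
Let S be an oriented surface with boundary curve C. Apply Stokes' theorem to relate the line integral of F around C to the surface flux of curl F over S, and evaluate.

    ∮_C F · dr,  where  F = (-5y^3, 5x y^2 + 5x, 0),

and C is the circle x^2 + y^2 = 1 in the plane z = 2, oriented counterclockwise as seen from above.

Let S be the flat disk x^2 + y^2 ≤ 1 in the plane z = 2, with upward unit normal n̂ = ẑ. By Stokes' theorem,

    ∮_C F · dr = ∬_S (∇ × F) · n̂ dS = ∬_D (curl F)_z dA,

where D is the disk x^2 + y^2 ≤ 1.

Compute the curl of F = (-5y^3, 5x y^2 + 5x, 0):
    (∇ × F)_x = ∂F_z/∂y - ∂F_y/∂z = 0,
    (∇ × F)_y = ∂F_x/∂z - ∂F_z/∂x = 0,
    (∇ × F)_z = ∂F_y/∂x - ∂F_x/∂y = 20y^2 + 5.

On z = 2, (curl F)_z = 20y^2 + 5.

Convert to polar (x = r cos θ, y = r sin θ, dA = r dr dθ); the integrand becomes 20r^2sin(θ)^2 + 5, so

    ∬_D (curl F)_z dA = ∫_0^{2π} ∫_0^{1} (20r^2sin(θ)^2 + 5) · r dr dθ.

Inner (r from 0 to 1): 5sin(θ)^2 + 5/2.
Outer (θ from 0 to 2π): 10π.

Therefore ∮_C F · dr = 10π.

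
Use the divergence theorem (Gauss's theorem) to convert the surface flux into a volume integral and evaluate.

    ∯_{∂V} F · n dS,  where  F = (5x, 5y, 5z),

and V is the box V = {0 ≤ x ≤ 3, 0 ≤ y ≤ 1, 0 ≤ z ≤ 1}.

By the divergence theorem,

    ∯_{∂V} F · n dS = ∭_V (∇ · F) dV.

Compute the divergence:
    ∇ · F = ∂F_x/∂x + ∂F_y/∂y + ∂F_z/∂z = 5 + 5 + 5 = 15.

V is a rectangular box, so dV = dx dy dz with 0 ≤ x ≤ 3, 0 ≤ y ≤ 1, 0 ≤ z ≤ 1.

Integrate (15) over V as an iterated integral:

    ∭_V (∇·F) dV = ∫_0^{3} ∫_0^{1} ∫_0^{1} (15) dz dy dx.

Inner (z from 0 to 1): 15.
Middle (y from 0 to 1): 15.
Outer (x from 0 to 3): 45.

Therefore ∯_{∂V} F · n dS = 45.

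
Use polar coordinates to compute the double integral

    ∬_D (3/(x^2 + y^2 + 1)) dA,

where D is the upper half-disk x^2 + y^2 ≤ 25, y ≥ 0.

The region D is 0 ≤ r ≤ 5, 0 ≤ θ ≤ π in polar coordinates, where x = r cos(θ), y = r sin(θ), and dA = r dr dθ.

Under the substitution, the integrand becomes 3/(r^2 + 1), so

    ∬_D (3/(x^2 + y^2 + 1)) dA = ∫_{0}^{π} ∫_{0}^{5} (3/(r^2 + 1)) · r dr dθ.

Inner integral (in r): ∫_{0}^{5} (3/(r^2 + 1)) · r dr = 3log(26)/2.

Outer integral (in θ): ∫_{0}^{π} (3log(26)/2) dθ = 3π log(26)/2.

Therefore ∬_D (3/(x^2 + y^2 + 1)) dA = 3π log(26)/2.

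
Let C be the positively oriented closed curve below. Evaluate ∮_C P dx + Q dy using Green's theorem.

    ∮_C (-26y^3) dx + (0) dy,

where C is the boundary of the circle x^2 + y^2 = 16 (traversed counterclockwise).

Green's theorem converts the closed line integral into a double integral over the enclosed region D:

    ∮_C P dx + Q dy = ∬_D (∂Q/∂x - ∂P/∂y) dA.

Here P = -26y^3, Q = 0, so

    ∂Q/∂x = 0,    ∂P/∂y = -78y^2,
    ∂Q/∂x - ∂P/∂y = 78y^2.

D is the region x^2 + y^2 ≤ 16. Evaluating the double integral:

In polar coordinates (x = r cos θ, y = r sin θ, dA = r dr dθ) the integrand becomes 78r^2sin(θ)^2, so

    ∬_D (78y^2) dA = ∫_0^{2π} ∫_0^{4} (78r^2sin(θ)^2) · r dr dθ.

Inner (r from 0 to 4): 4992sin(θ)^2.
Outer (θ from 0 to 2π): 4992π.

Therefore ∮_C P dx + Q dy = 4992π.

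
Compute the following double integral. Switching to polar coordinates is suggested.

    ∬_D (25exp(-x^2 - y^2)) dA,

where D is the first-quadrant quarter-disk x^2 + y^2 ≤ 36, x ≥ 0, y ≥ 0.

The region D is 0 ≤ r ≤ 6, 0 ≤ θ ≤ π/2 in polar coordinates, where x = r cos(θ), y = r sin(θ), and dA = r dr dθ.

Under the substitution, the integrand becomes 25exp(-r^2), so

    ∬_D (25exp(-x^2 - y^2)) dA = ∫_{0}^{π/2} ∫_{0}^{6} (25exp(-r^2)) · r dr dθ.

Inner integral (in r): ∫_{0}^{6} (25exp(-r^2)) · r dr = 25/2 - 25exp(-36)/2.

Outer integral (in θ): ∫_{0}^{π/2} (25/2 - 25exp(-36)/2) dθ = -25π (1 - exp(36))exp(-36)/4.

Therefore ∬_D (25exp(-x^2 - y^2)) dA = -25π (1 - exp(36))exp(-36)/4.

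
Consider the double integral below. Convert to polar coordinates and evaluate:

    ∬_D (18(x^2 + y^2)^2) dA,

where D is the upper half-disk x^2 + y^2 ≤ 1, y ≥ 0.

The region D is 0 ≤ r ≤ 1, 0 ≤ θ ≤ π in polar coordinates, where x = r cos(θ), y = r sin(θ), and dA = r dr dθ.

Under the substitution, the integrand becomes 18r^4, so

    ∬_D (18(x^2 + y^2)^2) dA = ∫_{0}^{π} ∫_{0}^{1} (18r^4) · r dr dθ.

Inner integral (in r): ∫_{0}^{1} (18r^4) · r dr = 3.

Outer integral (in θ): ∫_{0}^{π} (3) dθ = 3π.

Therefore ∬_D (18(x^2 + y^2)^2) dA = 3π.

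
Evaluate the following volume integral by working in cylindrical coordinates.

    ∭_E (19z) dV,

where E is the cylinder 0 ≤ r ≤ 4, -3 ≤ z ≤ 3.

In cylindrical coordinates, x = r cos(θ), y = r sin(θ), z = z, and dV = r dr dθ dz.

The integrand becomes 19z, so

    ∭_E (19z) dV = ∫_{0}^{2π} ∫_{0}^{4} ∫_{-3}^{3} (19z) · r dz dr dθ.

Inner (z): 0.
Middle (r from 0 to 4): 0.
Outer (θ): 0.

Therefore the triple integral equals 0.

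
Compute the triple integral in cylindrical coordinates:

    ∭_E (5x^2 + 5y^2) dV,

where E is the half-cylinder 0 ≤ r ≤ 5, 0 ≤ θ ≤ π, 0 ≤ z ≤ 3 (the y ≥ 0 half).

In cylindrical coordinates, x = r cos(θ), y = r sin(θ), z = z, and dV = r dr dθ dz.

The integrand becomes 5r^2, so

    ∭_E (5x^2 + 5y^2) dV = ∫_{0}^{π} ∫_{0}^{5} ∫_{0}^{3} (5r^2) · r dz dr dθ.

Inner (z): 15r^3.
Middle (r from 0 to 5): 9375/4.
Outer (θ): 9375π/4.

Therefore the triple integral equals 9375π/4.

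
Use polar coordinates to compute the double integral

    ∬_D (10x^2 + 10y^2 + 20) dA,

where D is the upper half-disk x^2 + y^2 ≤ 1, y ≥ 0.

The region D is 0 ≤ r ≤ 1, 0 ≤ θ ≤ π in polar coordinates, where x = r cos(θ), y = r sin(θ), and dA = r dr dθ.

Under the substitution, the integrand becomes 10r^2 + 20, so

    ∬_D (10x^2 + 10y^2 + 20) dA = ∫_{0}^{π} ∫_{0}^{1} (10r^2 + 20) · r dr dθ.

Inner integral (in r): ∫_{0}^{1} (10r^2 + 20) · r dr = 25/2.

Outer integral (in θ): ∫_{0}^{π} (25/2) dθ = 25π/2.

Therefore ∬_D (10x^2 + 10y^2 + 20) dA = 25π/2.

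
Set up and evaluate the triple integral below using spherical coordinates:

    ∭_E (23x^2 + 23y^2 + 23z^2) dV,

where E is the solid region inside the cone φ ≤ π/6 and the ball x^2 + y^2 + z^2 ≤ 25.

In spherical coordinates, x = ρ sin(φ) cos(θ), y = ρ sin(φ) sin(θ), z = ρ cos(φ), and dV = ρ^2 sin(φ) dρ dφ dθ.

The integrand becomes 23ρ^2, so

    ∭_E (23x^2 + 23y^2 + 23z^2) dV = ∫_{0}^{2π} ∫_{0}^{π/6} ∫_{0}^{5} (23ρ^2) · ρ^2 sin(φ) dρ dφ dθ.

Inner (ρ): 14375sin(φ).
Middle (φ): 14375 - 14375sqrt(3)/2.
Outer (θ): 14375π (2 - sqrt(3)).

Therefore the triple integral equals 14375π (2 - sqrt(3)).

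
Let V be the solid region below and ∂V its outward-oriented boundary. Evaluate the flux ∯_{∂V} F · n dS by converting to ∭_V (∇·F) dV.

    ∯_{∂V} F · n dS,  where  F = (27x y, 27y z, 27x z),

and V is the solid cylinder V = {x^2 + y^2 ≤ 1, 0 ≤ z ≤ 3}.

By the divergence theorem,

    ∯_{∂V} F · n dS = ∭_V (∇ · F) dV.

Compute the divergence:
    ∇ · F = ∂F_x/∂x + ∂F_y/∂y + ∂F_z/∂z = 27y + 27z + 27x = 27x + 27y + 27z.

In cylindrical coordinates, x = r cos(θ), y = r sin(θ), z = z, dV = r dr dθ dz, with 0 ≤ r ≤ 1, 0 ≤ θ ≤ 2π, 0 ≤ z ≤ 3.

The integrand, after substitution and multiplying by the volume element, becomes (27sqrt(2)r sin(θ + π/4) + 27z) · r, so

    ∭_V (∇·F) dV = ∫_0^{2π} ∫_0^{1} ∫_0^{3} (27sqrt(2)r sin(θ + π/4) + 27z) · r dz dr dθ.

Inner (z from 0 to 3): 81r (2sqrt(2)r sin(θ + π/4) + 3)/2.
Middle (r from 0 to 1): 27sqrt(2)sin(θ + π/4) + 243/4.
Outer (θ from 0 to 2π): 243π/2.

Therefore ∯_{∂V} F · n dS = 243π/2.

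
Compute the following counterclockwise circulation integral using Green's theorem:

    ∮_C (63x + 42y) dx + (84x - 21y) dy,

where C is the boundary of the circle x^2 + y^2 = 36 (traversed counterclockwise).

Green's theorem converts the closed line integral into a double integral over the enclosed region D:

    ∮_C P dx + Q dy = ∬_D (∂Q/∂x - ∂P/∂y) dA.

Here P = 63x + 42y, Q = 84x - 21y, so

    ∂Q/∂x = 84,    ∂P/∂y = 42,
    ∂Q/∂x - ∂P/∂y = 42.

D is the region x^2 + y^2 ≤ 36. Evaluating the double integral:

In polar coordinates (x = r cos θ, y = r sin θ, dA = r dr dθ) the integrand becomes 42, so

    ∬_D (42) dA = ∫_0^{2π} ∫_0^{6} (42) · r dr dθ.

Inner (r from 0 to 6): 756.
Outer (θ from 0 to 2π): 1512π.

Therefore ∮_C P dx + Q dy = 1512π.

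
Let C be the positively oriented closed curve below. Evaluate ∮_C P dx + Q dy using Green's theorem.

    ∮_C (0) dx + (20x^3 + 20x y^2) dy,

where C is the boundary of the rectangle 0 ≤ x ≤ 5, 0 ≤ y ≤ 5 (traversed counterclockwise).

Green's theorem converts the closed line integral into a double integral over the enclosed region D:

    ∮_C P dx + Q dy = ∬_D (∂Q/∂x - ∂P/∂y) dA.

Here P = 0, Q = 20x^3 + 20x y^2, so

    ∂Q/∂x = 60x^2 + 20y^2,    ∂P/∂y = 0,
    ∂Q/∂x - ∂P/∂y = 60x^2 + 20y^2.

D is the region 0 ≤ x ≤ 5, 0 ≤ y ≤ 5. Evaluating the double integral:

    ∬_D (60x^2 + 20y^2) dA = ∫_0^{5} ∫_0^{5} (60x^2 + 20y^2) dy dx.

Inner (y from 0 to 5): 300x^2 + 2500/3.
Outer (x from 0 to 5): 50000/3.

Therefore ∮_C P dx + Q dy = 50000/3.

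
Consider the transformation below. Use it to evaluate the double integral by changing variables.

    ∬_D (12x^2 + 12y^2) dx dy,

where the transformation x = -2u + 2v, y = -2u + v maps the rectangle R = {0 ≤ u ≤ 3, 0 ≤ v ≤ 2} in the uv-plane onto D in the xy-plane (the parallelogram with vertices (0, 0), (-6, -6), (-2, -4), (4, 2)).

Compute the Jacobian determinant of (x, y) with respect to (u, v):

    ∂(x,y)/∂(u,v) = | -2  2 | = (-2)(1) - (2)(-2) = 2.
                   | -2  1 |

Its absolute value is |J| = 2 (the area scaling factor).

Substituting x = -2u + 2v, y = -2u + v into the integrand,

    12x^2 + 12y^2 → 96u^2 - 144u v + 60v^2,

so the integral becomes

    ∬_R (96u^2 - 144u v + 60v^2) · |J| du dv = ∫_0^3 ∫_0^2 (192u^2 - 288u v + 120v^2) dv du.

Inner (v): 384u^2 - 576u + 320.
Outer (u): 1824.

Therefore ∬_D (12x^2 + 12y^2) dx dy = 1824.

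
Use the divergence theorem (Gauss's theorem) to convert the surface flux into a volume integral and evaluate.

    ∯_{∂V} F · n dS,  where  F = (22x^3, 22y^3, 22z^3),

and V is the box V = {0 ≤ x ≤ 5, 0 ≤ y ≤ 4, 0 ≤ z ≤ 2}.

By the divergence theorem,

    ∯_{∂V} F · n dS = ∭_V (∇ · F) dV.

Compute the divergence:
    ∇ · F = ∂F_x/∂x + ∂F_y/∂y + ∂F_z/∂z = 66x^2 + 66y^2 + 66z^2.

V is a rectangular box, so dV = dx dy dz with 0 ≤ x ≤ 5, 0 ≤ y ≤ 4, 0 ≤ z ≤ 2.

Integrate (66x^2 + 66y^2 + 66z^2) over V as an iterated integral:

    ∭_V (∇·F) dV = ∫_0^{5} ∫_0^{4} ∫_0^{2} (66x^2 + 66y^2 + 66z^2) dz dy dx.

Inner (z from 0 to 2): 132x^2 + 132y^2 + 176.
Middle (y from 0 to 4): 528x^2 + 3520.
Outer (x from 0 to 5): 39600.

Therefore ∯_{∂V} F · n dS = 39600.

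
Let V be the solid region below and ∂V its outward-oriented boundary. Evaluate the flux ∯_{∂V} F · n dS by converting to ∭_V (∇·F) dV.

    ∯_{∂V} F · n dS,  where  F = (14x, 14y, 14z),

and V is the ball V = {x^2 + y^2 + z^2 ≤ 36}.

By the divergence theorem,

    ∯_{∂V} F · n dS = ∭_V (∇ · F) dV.

Compute the divergence:
    ∇ · F = ∂F_x/∂x + ∂F_y/∂y + ∂F_z/∂z = 14 + 14 + 14 = 42.

In spherical coordinates, x = ρ sin(φ) cos(θ), y = ρ sin(φ) sin(θ), z = ρ cos(φ), dV = ρ^2 sin(φ) dρ dφ dθ, with 0 ≤ ρ ≤ 6, 0 ≤ φ ≤ π, 0 ≤ θ ≤ 2π.

The integrand, after substitution and multiplying by the volume element, becomes (42) · ρ^2 sin(φ), so

    ∭_V (∇·F) dV = ∫_0^{2π} ∫_0^{π} ∫_0^{6} (42) · ρ^2 sin(φ) dρ dφ dθ.

Inner (ρ from 0 to 6): 3024sin(φ).
Middle (φ from 0 to π): 6048.
Outer (θ from 0 to 2π): 12096π.

Therefore ∯_{∂V} F · n dS = 12096π.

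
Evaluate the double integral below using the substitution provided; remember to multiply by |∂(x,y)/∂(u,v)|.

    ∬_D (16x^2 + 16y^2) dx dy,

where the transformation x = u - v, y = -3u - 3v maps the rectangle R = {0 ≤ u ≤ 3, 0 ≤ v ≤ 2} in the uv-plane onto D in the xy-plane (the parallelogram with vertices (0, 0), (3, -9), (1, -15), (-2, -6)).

Compute the Jacobian determinant of (x, y) with respect to (u, v):

    ∂(x,y)/∂(u,v) = | 1  -1 | = (1)(-3) - (-1)(-3) = -6.
                   | -3  -3 |

Its absolute value is |J| = 6 (the area scaling factor).

Substituting x = u - v, y = -3u - 3v into the integrand,

    16x^2 + 16y^2 → 160u^2 + 256u v + 160v^2,

so the integral becomes

    ∬_R (160u^2 + 256u v + 160v^2) · |J| du dv = ∫_0^3 ∫_0^2 (960u^2 + 1536u v + 960v^2) dv du.

Inner (v): 1920u^2 + 3072u + 2560.
Outer (u): 38784.

Therefore ∬_D (16x^2 + 16y^2) dx dy = 38784.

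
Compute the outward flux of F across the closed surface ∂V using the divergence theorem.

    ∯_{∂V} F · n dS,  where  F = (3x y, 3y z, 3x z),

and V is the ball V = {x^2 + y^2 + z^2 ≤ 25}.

By the divergence theorem,

    ∯_{∂V} F · n dS = ∭_V (∇ · F) dV.

Compute the divergence:
    ∇ · F = ∂F_x/∂x + ∂F_y/∂y + ∂F_z/∂z = 3y + 3z + 3x = 3x + 3y + 3z.

In spherical coordinates, x = ρ sin(φ) cos(θ), y = ρ sin(φ) sin(θ), z = ρ cos(φ), dV = ρ^2 sin(φ) dρ dφ dθ, with 0 ≤ ρ ≤ 5, 0 ≤ φ ≤ π, 0 ≤ θ ≤ 2π.

The integrand, after substitution and multiplying by the volume element, becomes (3ρ (sqrt(2)sin(φ)sin(θ + π/4) + cos(φ))) · ρ^2 sin(φ), so

    ∭_V (∇·F) dV = ∫_0^{2π} ∫_0^{π} ∫_0^{5} (3ρ (sqrt(2)sin(φ)sin(θ + π/4) + cos(φ))) · ρ^2 sin(φ) dρ dφ dθ.

Inner (ρ from 0 to 5): 1875(sqrt(2)sin(φ)sin(θ + π/4) + cos(φ))sin(φ)/4.
Middle (φ from 0 to π): 1875sqrt(2)π sin(θ + π/4)/8.
Outer (θ from 0 to 2π): 0.

Therefore ∯_{∂V} F · n dS = 0.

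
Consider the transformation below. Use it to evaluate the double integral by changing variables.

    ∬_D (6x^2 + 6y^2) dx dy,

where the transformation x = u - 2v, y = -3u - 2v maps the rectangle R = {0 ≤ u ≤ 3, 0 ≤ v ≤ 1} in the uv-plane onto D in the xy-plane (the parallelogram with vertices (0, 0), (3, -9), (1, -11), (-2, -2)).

Compute the Jacobian determinant of (x, y) with respect to (u, v):

    ∂(x,y)/∂(u,v) = | 1  -2 | = (1)(-2) - (-2)(-3) = -8.
                   | -3  -2 |

Its absolute value is |J| = 8 (the area scaling factor).

Substituting x = u - 2v, y = -3u - 2v into the integrand,

    6x^2 + 6y^2 → 60u^2 + 48u v + 48v^2,

so the integral becomes

    ∬_R (60u^2 + 48u v + 48v^2) · |J| du dv = ∫_0^3 ∫_0^1 (480u^2 + 384u v + 384v^2) dv du.

Inner (v): 480u^2 + 192u + 128.
Outer (u): 5568.

Therefore ∬_D (6x^2 + 6y^2) dx dy = 5568.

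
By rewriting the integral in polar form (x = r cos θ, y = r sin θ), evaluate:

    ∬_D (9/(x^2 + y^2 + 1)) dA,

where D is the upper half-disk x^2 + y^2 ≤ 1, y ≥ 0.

The region D is 0 ≤ r ≤ 1, 0 ≤ θ ≤ π in polar coordinates, where x = r cos(θ), y = r sin(θ), and dA = r dr dθ.

Under the substitution, the integrand becomes 9/(r^2 + 1), so

    ∬_D (9/(x^2 + y^2 + 1)) dA = ∫_{0}^{π} ∫_{0}^{1} (9/(r^2 + 1)) · r dr dθ.

Inner integral (in r): ∫_{0}^{1} (9/(r^2 + 1)) · r dr = 9log(2)/2.

Outer integral (in θ): ∫_{0}^{π} (9log(2)/2) dθ = 9π log(2)/2.

Therefore ∬_D (9/(x^2 + y^2 + 1)) dA = 9π log(2)/2.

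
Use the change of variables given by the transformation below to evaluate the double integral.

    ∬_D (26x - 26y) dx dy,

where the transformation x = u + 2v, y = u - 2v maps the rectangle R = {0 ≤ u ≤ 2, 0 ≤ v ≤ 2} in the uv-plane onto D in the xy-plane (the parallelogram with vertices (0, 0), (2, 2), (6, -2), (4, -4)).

Compute the Jacobian determinant of (x, y) with respect to (u, v):

    ∂(x,y)/∂(u,v) = | 1  2 | = (1)(-2) - (2)(1) = -4.
                   | 1  -2 |

Its absolute value is |J| = 4 (the area scaling factor).

Substituting x = u + 2v, y = u - 2v into the integrand,

    26x - 26y → 104v,

so the integral becomes

    ∬_R (104v) · |J| du dv = ∫_0^2 ∫_0^2 (416v) dv du.

Inner (v): 832.
Outer (u): 1664.

Therefore ∬_D (26x - 26y) dx dy = 1664.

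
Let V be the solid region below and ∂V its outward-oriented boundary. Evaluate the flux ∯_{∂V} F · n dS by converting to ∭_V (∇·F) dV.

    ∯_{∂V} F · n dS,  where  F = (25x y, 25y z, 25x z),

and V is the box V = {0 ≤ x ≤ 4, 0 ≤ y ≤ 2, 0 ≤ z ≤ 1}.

By the divergence theorem,

    ∯_{∂V} F · n dS = ∭_V (∇ · F) dV.

Compute the divergence:
    ∇ · F = ∂F_x/∂x + ∂F_y/∂y + ∂F_z/∂z = 25y + 25z + 25x = 25x + 25y + 25z.

V is a rectangular box, so dV = dx dy dz with 0 ≤ x ≤ 4, 0 ≤ y ≤ 2, 0 ≤ z ≤ 1.

Integrate (25x + 25y + 25z) over V as an iterated integral:

    ∭_V (∇·F) dV = ∫_0^{4} ∫_0^{2} ∫_0^{1} (25x + 25y + 25z) dz dy dx.

Inner (z from 0 to 1): 25x + 25y + 25/2.
Middle (y from 0 to 2): 50x + 75.
Outer (x from 0 to 4): 700.

Therefore ∯_{∂V} F · n dS = 700.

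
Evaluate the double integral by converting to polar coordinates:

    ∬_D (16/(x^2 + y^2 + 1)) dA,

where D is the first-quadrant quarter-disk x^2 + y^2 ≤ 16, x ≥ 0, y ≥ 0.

The region D is 0 ≤ r ≤ 4, 0 ≤ θ ≤ π/2 in polar coordinates, where x = r cos(θ), y = r sin(θ), and dA = r dr dθ.

Under the substitution, the integrand becomes 16/(r^2 + 1), so

    ∬_D (16/(x^2 + y^2 + 1)) dA = ∫_{0}^{π/2} ∫_{0}^{4} (16/(r^2 + 1)) · r dr dθ.

Inner integral (in r): ∫_{0}^{4} (16/(r^2 + 1)) · r dr = log(6975757441).

Outer integral (in θ): ∫_{0}^{π/2} (log(6975757441)) dθ = 4π log(17).

Therefore ∬_D (16/(x^2 + y^2 + 1)) dA = 4π log(17).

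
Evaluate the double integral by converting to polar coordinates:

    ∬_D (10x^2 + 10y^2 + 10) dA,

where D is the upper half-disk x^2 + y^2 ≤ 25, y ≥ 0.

The region D is 0 ≤ r ≤ 5, 0 ≤ θ ≤ π in polar coordinates, where x = r cos(θ), y = r sin(θ), and dA = r dr dθ.

Under the substitution, the integrand becomes 10r^2 + 10, so

    ∬_D (10x^2 + 10y^2 + 10) dA = ∫_{0}^{π} ∫_{0}^{5} (10r^2 + 10) · r dr dθ.

Inner integral (in r): ∫_{0}^{5} (10r^2 + 10) · r dr = 3375/2.

Outer integral (in θ): ∫_{0}^{π} (3375/2) dθ = 3375π/2.

Therefore ∬_D (10x^2 + 10y^2 + 10) dA = 3375π/2.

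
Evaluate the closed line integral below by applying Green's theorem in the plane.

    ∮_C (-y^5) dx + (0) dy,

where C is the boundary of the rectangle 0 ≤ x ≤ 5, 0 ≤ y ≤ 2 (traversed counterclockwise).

Green's theorem converts the closed line integral into a double integral over the enclosed region D:

    ∮_C P dx + Q dy = ∬_D (∂Q/∂x - ∂P/∂y) dA.

Here P = -y^5, Q = 0, so

    ∂Q/∂x = 0,    ∂P/∂y = -5y^4,
    ∂Q/∂x - ∂P/∂y = 5y^4.

D is the region 0 ≤ x ≤ 5, 0 ≤ y ≤ 2. Evaluating the double integral:

    ∬_D (5y^4) dA = ∫_0^{5} ∫_0^{2} (5y^4) dy dx.

Inner (y from 0 to 2): 32.
Outer (x from 0 to 5): 160.

Therefore ∮_C P dx + Q dy = 160.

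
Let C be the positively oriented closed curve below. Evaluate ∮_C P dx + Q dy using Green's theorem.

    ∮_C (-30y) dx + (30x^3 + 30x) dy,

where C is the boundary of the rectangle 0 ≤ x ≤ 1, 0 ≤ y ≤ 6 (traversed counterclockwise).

Green's theorem converts the closed line integral into a double integral over the enclosed region D:

    ∮_C P dx + Q dy = ∬_D (∂Q/∂x - ∂P/∂y) dA.

Here P = -30y, Q = 30x^3 + 30x, so

    ∂Q/∂x = 90x^2 + 30,    ∂P/∂y = -30,
    ∂Q/∂x - ∂P/∂y = 90x^2 + 60.

D is the region 0 ≤ x ≤ 1, 0 ≤ y ≤ 6. Evaluating the double integral:

    ∬_D (90x^2 + 60) dA = ∫_0^{1} ∫_0^{6} (90x^2 + 60) dy dx.

Inner (y from 0 to 6): 540x^2 + 360.
Outer (x from 0 to 1): 540.

Therefore ∮_C P dx + Q dy = 540.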